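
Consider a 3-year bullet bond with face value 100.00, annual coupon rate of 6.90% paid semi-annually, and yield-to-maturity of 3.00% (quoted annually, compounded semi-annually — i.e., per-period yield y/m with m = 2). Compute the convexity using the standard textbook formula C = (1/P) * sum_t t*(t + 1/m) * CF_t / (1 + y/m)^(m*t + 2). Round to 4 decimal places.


Answer: Convexity = 9.1754

Derivation:
Coupon per period c = face * coupon_rate / m = 3.450000
Periods per year m = 2; per-period yield y/m = 0.015000
Number of cashflows N = 6
Cashflows (t years, CF_t, discount factor 1/(1+y/m)^(m*t), PV):
  t = 0.5000: CF_t = 3.450000, DF = 0.985222, PV = 3.399015
  t = 1.0000: CF_t = 3.450000, DF = 0.970662, PV = 3.348783
  t = 1.5000: CF_t = 3.450000, DF = 0.956317, PV = 3.299294
  t = 2.0000: CF_t = 3.450000, DF = 0.942184, PV = 3.250536
  t = 2.5000: CF_t = 3.450000, DF = 0.928260, PV = 3.202498
  t = 3.0000: CF_t = 103.450000, DF = 0.914542, PV = 94.609390
Price P = sum_t PV_t = 111.109515
Convexity numerator sum_t t*(t + 1/m) * CF_t / (1+y/m)^(m*t + 2):
  t = 0.5000: term = 1.649647
  t = 1.0000: term = 4.875803
  t = 1.5000: term = 9.607494
  t = 2.0000: term = 15.775853
  t = 2.5000: term = 23.314068
  t = 3.0000: term = 964.254015
Convexity = (1/P) * sum = 1019.476881 / 111.109515 = 9.175424


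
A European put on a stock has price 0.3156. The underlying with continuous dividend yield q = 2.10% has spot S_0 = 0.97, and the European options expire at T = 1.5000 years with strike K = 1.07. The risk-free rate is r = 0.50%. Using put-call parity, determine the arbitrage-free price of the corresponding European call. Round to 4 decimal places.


Answer: Call price = 0.1935

Derivation:
Put-call parity: C - P = S_0 * exp(-qT) - K * exp(-rT).
S_0 * exp(-qT) = 0.9700 * 0.96899096 = 0.93992123
K * exp(-rT) = 1.0700 * 0.99252805 = 1.06200502
C = P + S*exp(-qT) - K*exp(-rT)
C = 0.3156 + 0.93992123 - 1.06200502 = 0.1935


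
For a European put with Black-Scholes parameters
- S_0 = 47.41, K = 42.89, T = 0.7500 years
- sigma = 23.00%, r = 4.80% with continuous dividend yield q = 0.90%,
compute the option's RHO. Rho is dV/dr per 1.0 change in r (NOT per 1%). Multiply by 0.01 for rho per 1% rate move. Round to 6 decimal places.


d1 = 0.7494607861; d2 = 0.5502749433
phi(d1) = 0.3012591961; exp(-qT) = 0.9932727301; exp(-rT) = 0.9646402935
N(-d2) = 0.2910654038
Rho = -K*T*exp(-rT)*N(-d2) = -42.8900 * 0.7500 * 0.9646402935 * 0.2910654038 = -9.031779

Answer: Rho = -9.031779


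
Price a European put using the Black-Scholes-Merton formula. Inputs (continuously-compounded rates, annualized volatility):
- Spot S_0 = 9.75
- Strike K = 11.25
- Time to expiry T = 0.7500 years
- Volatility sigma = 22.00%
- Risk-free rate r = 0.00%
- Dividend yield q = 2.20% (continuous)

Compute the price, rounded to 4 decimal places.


Answer: Price = 1.8814

Derivation:
d1 = (ln(S/K) + (r - q + 0.5*sigma^2) * T) / (sigma * sqrt(T)) = -0.74242439
d2 = d1 - sigma * sqrt(T) = -0.93294998
exp(-rT) = 1.00000000; exp(-qT) = 0.98363538
P = K * exp(-rT) * N(-d2) - S_0 * exp(-qT) * N(-d1)
N(-d1) = 0.77108488; N(-d2) = 0.82457710
P = 11.2500 * 1.00000000 * 0.82457710 - 9.7500 * 0.98363538 * 0.77108488 = 1.8814


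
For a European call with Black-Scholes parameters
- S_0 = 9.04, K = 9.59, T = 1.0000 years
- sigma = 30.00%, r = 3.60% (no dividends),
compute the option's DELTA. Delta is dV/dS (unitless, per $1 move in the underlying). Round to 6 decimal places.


d1 = 0.0731276184; d2 = -0.2268723816
phi(d1) = 0.3978770037; exp(-qT) = 1.0000000000; exp(-rT) = 0.9646402935
N(d1) = 0.5291477179
Delta = exp(-qT) * N(d1) = 1.0000000000 * 0.5291477179 = 0.529148

Answer: Delta = 0.529148


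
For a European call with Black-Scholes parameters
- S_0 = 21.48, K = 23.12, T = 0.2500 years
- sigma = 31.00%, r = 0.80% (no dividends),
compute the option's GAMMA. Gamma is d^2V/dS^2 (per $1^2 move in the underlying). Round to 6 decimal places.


Answer: Gamma = 0.111296

Derivation:
d1 = -0.3842791882; d2 = -0.5392791882
phi(d1) = 0.3705474470; exp(-qT) = 1.0000000000; exp(-rT) = 0.9980019987
Gamma = exp(-qT) * phi(d1) / (S * sigma * sqrt(T)) = 1.0000000000 * 0.3705474470 / (21.4800 * 0.3100 * 0.5000000000) = 0.111296


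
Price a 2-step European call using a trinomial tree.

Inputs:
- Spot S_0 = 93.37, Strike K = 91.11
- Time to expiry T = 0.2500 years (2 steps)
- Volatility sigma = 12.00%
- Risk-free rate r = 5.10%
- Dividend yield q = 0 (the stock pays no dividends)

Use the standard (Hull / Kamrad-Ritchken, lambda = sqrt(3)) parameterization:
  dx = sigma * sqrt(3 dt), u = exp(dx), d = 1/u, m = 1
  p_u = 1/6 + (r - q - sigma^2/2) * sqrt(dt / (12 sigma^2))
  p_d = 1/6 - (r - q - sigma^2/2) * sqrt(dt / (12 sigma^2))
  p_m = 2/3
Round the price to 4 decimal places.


Answer: Price = V(0,0) = 4.3271

Derivation:
dt = T/N = 0.125000; dx = sigma*sqrt(3*dt) = 0.073485
u = exp(dx) = 1.076252; d = 1/u = 0.929150
p_u = 0.203919, p_m = 0.666667, p_d = 0.129414
Discount per step: exp(-r*dt) = 0.993645
Stock lattice S(k, j) with j the centered position index:
  k=0: S(0,+0) = 93.3700
  k=1: S(1,-1) = 86.7548; S(1,+0) = 93.3700; S(1,+1) = 100.4897
  k=2: S(2,-2) = 80.6082; S(2,-1) = 86.7548; S(2,+0) = 93.3700; S(2,+1) = 100.4897; S(2,+2) = 108.1522
Terminal payoffs V(N, j) = max(S_T - K, 0):
  V(2,-2) = 0.000000; V(2,-1) = 0.000000; V(2,+0) = 2.260000; V(2,+1) = 9.379655; V(2,+2) = 17.042198
Backward induction: V(k, j) = exp(-r*dt) * [p_u * V(k+1, j+1) + p_m * V(k+1, j) + p_d * V(k+1, j-1)]
  V(1,-1) = exp(-r*dt) * [p_u*2.260000 + p_m*0.000000 + p_d*0.000000] = 0.457929
  V(1,+0) = exp(-r*dt) * [p_u*9.379655 + p_m*2.260000 + p_d*0.000000] = 3.397630
  V(1,+1) = exp(-r*dt) * [p_u*17.042198 + p_m*9.379655 + p_d*2.260000] = 9.957133
  V(0,+0) = exp(-r*dt) * [p_u*9.957133 + p_m*3.397630 + p_d*0.457929] = 4.327128


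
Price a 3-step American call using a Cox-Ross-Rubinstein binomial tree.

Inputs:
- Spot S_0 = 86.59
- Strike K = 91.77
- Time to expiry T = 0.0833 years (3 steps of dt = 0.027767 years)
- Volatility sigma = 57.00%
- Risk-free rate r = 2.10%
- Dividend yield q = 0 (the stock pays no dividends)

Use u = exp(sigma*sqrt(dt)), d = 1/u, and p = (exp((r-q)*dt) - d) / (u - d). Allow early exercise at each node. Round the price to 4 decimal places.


dt = T/N = 0.027767
u = exp(sigma*sqrt(dt)) = 1.099638; d = 1/u = 0.909390
p = (exp((r-q)*dt) - d) / (u - d) = 0.479338
Discount per step: exp(-r*dt) = 0.999417
Stock lattice S(k, i) with i counting down-moves:
  k=0: S(0,0) = 86.5900
  k=1: S(1,0) = 95.2177; S(1,1) = 78.7441
  k=2: S(2,0) = 104.7049; S(2,1) = 86.5900; S(2,2) = 71.6091
  k=3: S(3,0) = 115.1375; S(3,1) = 95.2177; S(3,2) = 78.7441; S(3,3) = 65.1206
Terminal payoffs V(N, i) = max(S_T - K, 0):
  V(3,0) = 23.367530; V(3,1) = 3.447651; V(3,2) = 0.000000; V(3,3) = 0.000000
Backward induction: V(k, i) = exp(-r*dt) * [p * V(k+1, i) + (1-p) * V(k+1, i+1)]; then take max(V_cont, immediate exercise) for American.
  V(2,0) = exp(-r*dt) * [p*23.367530 + (1-p)*3.447651] = 12.988439; exercise = 12.934943; V(2,0) = max -> 12.988439
  V(2,1) = exp(-r*dt) * [p*3.447651 + (1-p)*0.000000] = 1.651628; exercise = 0.000000; V(2,1) = max -> 1.651628
  V(2,2) = exp(-r*dt) * [p*0.000000 + (1-p)*0.000000] = 0.000000; exercise = 0.000000; V(2,2) = max -> 0.000000
  V(1,0) = exp(-r*dt) * [p*12.988439 + (1-p)*1.651628] = 7.081667; exercise = 3.447651; V(1,0) = max -> 7.081667
  V(1,1) = exp(-r*dt) * [p*1.651628 + (1-p)*0.000000] = 0.791227; exercise = 0.000000; V(1,1) = max -> 0.791227
  V(0,0) = exp(-r*dt) * [p*7.081667 + (1-p)*0.791227] = 3.804258; exercise = 0.000000; V(0,0) = max -> 3.804258

Answer: Price = V(0,0) = 3.8043


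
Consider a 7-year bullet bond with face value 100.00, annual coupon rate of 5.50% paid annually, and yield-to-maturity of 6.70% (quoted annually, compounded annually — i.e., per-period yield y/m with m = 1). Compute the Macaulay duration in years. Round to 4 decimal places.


Answer: Macaulay duration = 5.9557 years

Derivation:
Coupon per period c = face * coupon_rate / m = 5.500000
Periods per year m = 1; per-period yield y/m = 0.067000
Number of cashflows N = 7
Cashflows (t years, CF_t, discount factor 1/(1+y/m)^(m*t), PV):
  t = 1.0000: CF_t = 5.500000, DF = 0.937207, PV = 5.154639
  t = 2.0000: CF_t = 5.500000, DF = 0.878357, PV = 4.830965
  t = 3.0000: CF_t = 5.500000, DF = 0.823203, PV = 4.527614
  t = 4.0000: CF_t = 5.500000, DF = 0.771511, PV = 4.243312
  t = 5.0000: CF_t = 5.500000, DF = 0.723066, PV = 3.976863
  t = 6.0000: CF_t = 5.500000, DF = 0.677663, PV = 3.727144
  t = 7.0000: CF_t = 105.500000, DF = 0.635110, PV = 67.004122
Price P = sum_t PV_t = 93.464660
Macaulay numerator sum_t t * PV_t:
  t * PV_t at t = 1.0000: 5.154639
  t * PV_t at t = 2.0000: 9.661929
  t * PV_t at t = 3.0000: 13.582843
  t * PV_t at t = 4.0000: 16.973250
  t * PV_t at t = 5.0000: 19.884313
  t * PV_t at t = 6.0000: 22.362864
  t * PV_t at t = 7.0000: 469.028857
Macaulay duration D = (sum_t t * PV_t) / P = 556.648696 / 93.464660 = 5.955713


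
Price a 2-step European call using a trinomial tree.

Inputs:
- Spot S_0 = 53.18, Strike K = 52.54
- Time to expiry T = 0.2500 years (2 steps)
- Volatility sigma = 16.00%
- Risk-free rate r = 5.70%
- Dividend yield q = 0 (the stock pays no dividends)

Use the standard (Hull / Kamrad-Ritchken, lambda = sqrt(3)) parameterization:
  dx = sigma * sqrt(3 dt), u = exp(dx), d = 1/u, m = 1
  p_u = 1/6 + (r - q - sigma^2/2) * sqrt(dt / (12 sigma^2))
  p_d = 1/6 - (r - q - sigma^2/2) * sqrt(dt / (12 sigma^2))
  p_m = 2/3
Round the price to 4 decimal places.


dt = T/N = 0.125000; dx = sigma*sqrt(3*dt) = 0.097980
u = exp(dx) = 1.102940; d = 1/u = 0.906667
p_u = 0.194861, p_m = 0.666667, p_d = 0.138472
Discount per step: exp(-r*dt) = 0.992900
Stock lattice S(k, j) with j the centered position index:
  k=0: S(0,+0) = 53.1800
  k=1: S(1,-1) = 48.2166; S(1,+0) = 53.1800; S(1,+1) = 58.6544
  k=2: S(2,-2) = 43.7164; S(2,-1) = 48.2166; S(2,+0) = 53.1800; S(2,+1) = 58.6544; S(2,+2) = 64.6923
Terminal payoffs V(N, j) = max(S_T - K, 0):
  V(2,-2) = 0.000000; V(2,-1) = 0.000000; V(2,+0) = 0.640000; V(2,+1) = 6.114364; V(2,+2) = 12.152260
Backward induction: V(k, j) = exp(-r*dt) * [p_u * V(k+1, j+1) + p_m * V(k+1, j) + p_d * V(k+1, j-1)]
  V(1,-1) = exp(-r*dt) * [p_u*0.640000 + p_m*0.000000 + p_d*0.000000] = 0.123826
  V(1,+0) = exp(-r*dt) * [p_u*6.114364 + p_m*0.640000 + p_d*0.000000] = 1.606631
  V(1,+1) = exp(-r*dt) * [p_u*12.152260 + p_m*6.114364 + p_d*0.640000] = 6.486489
  V(0,+0) = exp(-r*dt) * [p_u*6.486489 + p_m*1.606631 + p_d*0.123826] = 2.335500

Answer: Price = V(0,0) = 2.3355


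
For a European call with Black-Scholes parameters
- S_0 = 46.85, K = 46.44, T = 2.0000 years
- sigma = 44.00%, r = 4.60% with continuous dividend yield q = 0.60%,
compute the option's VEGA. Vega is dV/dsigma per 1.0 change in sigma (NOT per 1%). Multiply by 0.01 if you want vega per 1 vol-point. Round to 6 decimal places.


Answer: Vega = 23.561425

Derivation:
d1 = 0.4538176800; d2 = -0.1684362875
phi(d1) = 0.3599055020; exp(-qT) = 0.9880717129; exp(-rT) = 0.9121051495
Vega = S * exp(-qT) * phi(d1) * sqrt(T) = 46.8500 * 0.9880717129 * 0.3599055020 * 1.4142135624 = 23.561425


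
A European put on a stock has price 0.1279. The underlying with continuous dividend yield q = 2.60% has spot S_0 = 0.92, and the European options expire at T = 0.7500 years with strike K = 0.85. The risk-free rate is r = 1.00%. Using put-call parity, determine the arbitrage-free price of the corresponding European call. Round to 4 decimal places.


Answer: Call price = 0.1865

Derivation:
Put-call parity: C - P = S_0 * exp(-qT) - K * exp(-rT).
S_0 * exp(-qT) = 0.9200 * 0.98068890 = 0.90223378
K * exp(-rT) = 0.8500 * 0.99252805 = 0.84364885
C = P + S*exp(-qT) - K*exp(-rT)
C = 0.1279 + 0.90223378 - 0.84364885 = 0.1865


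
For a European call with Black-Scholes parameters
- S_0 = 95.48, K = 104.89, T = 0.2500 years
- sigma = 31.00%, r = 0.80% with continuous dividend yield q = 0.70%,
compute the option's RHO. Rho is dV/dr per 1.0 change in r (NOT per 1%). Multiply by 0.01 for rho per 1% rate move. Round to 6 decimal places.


Answer: Rho = 6.477673

Derivation:
d1 = -0.5273089065; d2 = -0.6823089065
phi(d1) = 0.3471612621; exp(-qT) = 0.9982515304; exp(-rT) = 0.9980019987
N(d2) = 0.2475218212
Rho = K*T*exp(-rT)*N(d2) = 104.8900 * 0.2500 * 0.9980019987 * 0.2475218212 = 6.477673


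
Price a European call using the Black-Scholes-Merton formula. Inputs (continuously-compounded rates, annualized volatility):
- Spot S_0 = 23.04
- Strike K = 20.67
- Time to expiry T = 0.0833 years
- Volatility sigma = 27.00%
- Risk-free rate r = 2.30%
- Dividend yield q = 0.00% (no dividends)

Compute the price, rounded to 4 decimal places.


d1 = (ln(S/K) + (r - q + 0.5*sigma^2) * T) / (sigma * sqrt(T)) = 1.45650531
d2 = d1 - sigma * sqrt(T) = 1.37857862
exp(-rT) = 0.99808593; exp(-qT) = 1.00000000
C = S_0 * exp(-qT) * N(d1) - K * exp(-rT) * N(d2)
N(d1) = 0.92737351; N(d2) = 0.91598764
C = 23.0400 * 1.00000000 * 0.92737351 - 20.6700 * 0.99808593 * 0.91598764 = 2.4695

Answer: Price = 2.4695


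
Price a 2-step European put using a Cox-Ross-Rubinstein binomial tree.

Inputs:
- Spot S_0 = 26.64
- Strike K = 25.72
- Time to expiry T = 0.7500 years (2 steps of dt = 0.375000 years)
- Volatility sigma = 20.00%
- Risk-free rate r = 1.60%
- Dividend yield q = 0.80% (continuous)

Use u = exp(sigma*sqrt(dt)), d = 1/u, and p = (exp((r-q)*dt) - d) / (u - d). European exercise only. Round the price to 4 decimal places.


dt = T/N = 0.375000
u = exp(sigma*sqrt(dt)) = 1.130290; d = 1/u = 0.884728
p = (exp((r-q)*dt) - d) / (u - d) = 0.481655
Discount per step: exp(-r*dt) = 0.994018
Stock lattice S(k, i) with i counting down-moves:
  k=0: S(0,0) = 26.6400
  k=1: S(1,0) = 30.1109; S(1,1) = 23.5692
  k=2: S(2,0) = 34.0341; S(2,1) = 26.6400; S(2,2) = 20.8523
Terminal payoffs V(N, i) = max(K - S_T, 0):
  V(2,0) = 0.000000; V(2,1) = 0.000000; V(2,2) = 4.867687
Backward induction: V(k, i) = exp(-r*dt) * [p * V(k+1, i) + (1-p) * V(k+1, i+1)].
  V(1,0) = exp(-r*dt) * [p*0.000000 + (1-p)*0.000000] = 0.000000
  V(1,1) = exp(-r*dt) * [p*0.000000 + (1-p)*4.867687] = 2.508049
  V(0,0) = exp(-r*dt) * [p*0.000000 + (1-p)*2.508049] = 1.292258

Answer: Price = V(0,0) = 1.2923


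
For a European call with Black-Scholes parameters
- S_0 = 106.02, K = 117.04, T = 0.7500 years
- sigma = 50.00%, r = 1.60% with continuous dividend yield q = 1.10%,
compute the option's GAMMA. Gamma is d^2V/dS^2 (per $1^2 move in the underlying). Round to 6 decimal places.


d1 = -0.0032054514; d2 = -0.4362181532
phi(d1) = 0.3989402309; exp(-qT) = 0.9917839379; exp(-rT) = 0.9880717129
Gamma = exp(-qT) * phi(d1) / (S * sigma * sqrt(T)) = 0.9917839379 * 0.3989402309 / (106.0200 * 0.5000 * 0.8660254038) = 0.008619

Answer: Gamma = 0.008619


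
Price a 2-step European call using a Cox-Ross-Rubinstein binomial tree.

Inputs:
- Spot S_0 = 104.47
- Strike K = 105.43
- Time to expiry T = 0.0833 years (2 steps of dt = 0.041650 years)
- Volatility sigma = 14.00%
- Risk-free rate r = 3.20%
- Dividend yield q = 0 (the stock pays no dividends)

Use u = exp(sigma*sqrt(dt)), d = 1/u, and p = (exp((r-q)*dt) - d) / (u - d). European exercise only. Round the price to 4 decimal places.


Answer: Price = V(0,0) = 1.3775

Derivation:
dt = T/N = 0.041650
u = exp(sigma*sqrt(dt)) = 1.028984; d = 1/u = 0.971833
p = (exp((r-q)*dt) - d) / (u - d) = 0.516194
Discount per step: exp(-r*dt) = 0.998668
Stock lattice S(k, i) with i counting down-moves:
  k=0: S(0,0) = 104.4700
  k=1: S(1,0) = 107.4979; S(1,1) = 101.5274
  k=2: S(2,0) = 110.6136; S(2,1) = 104.4700; S(2,2) = 98.6676
Terminal payoffs V(N, i) = max(S_T - K, 0):
  V(2,0) = 5.183625; V(2,1) = 0.000000; V(2,2) = 0.000000
Backward induction: V(k, i) = exp(-r*dt) * [p * V(k+1, i) + (1-p) * V(k+1, i+1)].
  V(1,0) = exp(-r*dt) * [p*5.183625 + (1-p)*0.000000] = 2.672191
  V(1,1) = exp(-r*dt) * [p*0.000000 + (1-p)*0.000000] = 0.000000
  V(0,0) = exp(-r*dt) * [p*2.672191 + (1-p)*0.000000] = 1.377531


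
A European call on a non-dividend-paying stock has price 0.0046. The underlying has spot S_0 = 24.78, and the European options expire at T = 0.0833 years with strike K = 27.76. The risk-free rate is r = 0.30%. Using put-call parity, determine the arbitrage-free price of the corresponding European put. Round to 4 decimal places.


Put-call parity: C - P = S_0 * exp(-qT) - K * exp(-rT).
S_0 * exp(-qT) = 24.7800 * 1.00000000 = 24.78000000
K * exp(-rT) = 27.7600 * 0.99975013 = 27.75306364
P = C - S*exp(-qT) + K*exp(-rT)
P = 0.0046 - 24.78000000 + 27.75306364 = 2.9777

Answer: Put price = 2.9777


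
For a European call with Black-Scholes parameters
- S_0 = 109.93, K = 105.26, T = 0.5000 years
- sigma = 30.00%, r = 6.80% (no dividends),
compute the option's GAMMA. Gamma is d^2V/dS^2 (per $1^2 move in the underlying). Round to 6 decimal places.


Answer: Gamma = 0.015312

Derivation:
d1 = 0.4709817636; d2 = 0.2588497293
phi(d1) = 0.3570603571; exp(-qT) = 1.0000000000; exp(-rT) = 0.9665715046
Gamma = exp(-qT) * phi(d1) / (S * sigma * sqrt(T)) = 1.0000000000 * 0.3570603571 / (109.9300 * 0.3000 * 0.7071067812) = 0.015312


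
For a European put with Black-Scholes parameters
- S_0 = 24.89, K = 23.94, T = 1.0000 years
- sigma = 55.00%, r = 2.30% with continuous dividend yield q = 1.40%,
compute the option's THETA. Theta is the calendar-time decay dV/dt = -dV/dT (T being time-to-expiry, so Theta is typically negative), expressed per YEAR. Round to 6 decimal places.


d1 = 0.3621189386; d2 = -0.1878810614
phi(d1) = 0.3736246497; exp(-qT) = 0.9860975443; exp(-rT) = 0.9772624838
Theta = -S*exp(-qT)*phi(d1)*sigma/(2*sqrt(T)) + r*K*exp(-rT)*N(-d2) - q*S*exp(-qT)*N(-d1)
N(-d1) = 0.3586315759; N(-d2) = 0.5745150554; sqrt(T) = 1.0000000000
Term 1 = -24.8900 * 0.9860975443 * 0.3736246497 * 0.5500 / (2 * 1.0000000000) = -2.5218136351
Term 2 = 0.0230 * 23.9400 * 0.9772624838 * 0.5745150554 = 0.3091467058
Term 3 = -0.0140 * 24.8900 * 0.9860975443 * 0.3586315759 = -0.1232313863
Theta = -2.5218136351 + (0.3091467058) + (-0.1232313863) = -2.335898

Answer: Theta = -2.335898


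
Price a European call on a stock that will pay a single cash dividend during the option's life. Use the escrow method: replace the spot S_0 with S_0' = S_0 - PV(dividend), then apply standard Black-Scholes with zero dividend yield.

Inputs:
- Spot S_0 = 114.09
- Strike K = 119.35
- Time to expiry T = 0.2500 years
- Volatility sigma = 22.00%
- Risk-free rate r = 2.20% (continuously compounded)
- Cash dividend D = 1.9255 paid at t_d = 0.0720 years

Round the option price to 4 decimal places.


PV(D) = D * exp(-r * t_d) = 1.9255 * 0.99841725 = 1.92245242
S_0' = S_0 - PV(D) = 114.0900 - 1.92245242 = 112.16754758
d1 = (ln(S_0'/K) + (r + sigma^2/2)*T) / (sigma*sqrt(T)) = -0.45924217
d2 = d1 - sigma*sqrt(T) = -0.56924217
exp(-rT) = 0.99451510
N(d1) = 0.32303014; N(d2) = 0.28459590
C = S_0' * N(d1) - K * exp(-rT) * N(d2) = 112.16754758 * 0.32303014 - 119.3500 * 0.99451510 * 0.28459590 = 2.4533

Answer: Price = 2.4533


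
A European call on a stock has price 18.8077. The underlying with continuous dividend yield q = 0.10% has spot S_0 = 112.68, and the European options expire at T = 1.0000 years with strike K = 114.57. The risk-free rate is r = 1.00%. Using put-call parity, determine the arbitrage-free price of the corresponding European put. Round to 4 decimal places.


Answer: Put price = 19.6703

Derivation:
Put-call parity: C - P = S_0 * exp(-qT) - K * exp(-rT).
S_0 * exp(-qT) = 112.6800 * 0.99900050 = 112.56737632
K * exp(-rT) = 114.5700 * 0.99004983 = 113.43000945
P = C - S*exp(-qT) + K*exp(-rT)
P = 18.8077 - 112.56737632 + 113.43000945 = 19.6703


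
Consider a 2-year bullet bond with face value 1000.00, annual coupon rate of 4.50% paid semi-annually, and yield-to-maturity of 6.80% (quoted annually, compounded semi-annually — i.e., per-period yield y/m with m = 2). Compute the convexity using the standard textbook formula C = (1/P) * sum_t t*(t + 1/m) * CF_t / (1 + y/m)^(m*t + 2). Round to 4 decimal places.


Answer: Convexity = 4.4693

Derivation:
Coupon per period c = face * coupon_rate / m = 22.500000
Periods per year m = 2; per-period yield y/m = 0.034000
Number of cashflows N = 4
Cashflows (t years, CF_t, discount factor 1/(1+y/m)^(m*t), PV):
  t = 0.5000: CF_t = 22.500000, DF = 0.967118, PV = 21.760155
  t = 1.0000: CF_t = 22.500000, DF = 0.935317, PV = 21.044637
  t = 1.5000: CF_t = 22.500000, DF = 0.904562, PV = 20.352647
  t = 2.0000: CF_t = 1022.500000, DF = 0.874818, PV = 894.501682
Price P = sum_t PV_t = 957.659121
Convexity numerator sum_t t*(t + 1/m) * CF_t / (1+y/m)^(m*t + 2):
  t = 0.5000: term = 10.176324
  t = 1.0000: term = 29.525117
  t = 1.5000: term = 57.108543
  t = 2.0000: term = 4183.214060
Convexity = (1/P) * sum = 4280.024043 / 957.659121 = 4.469256


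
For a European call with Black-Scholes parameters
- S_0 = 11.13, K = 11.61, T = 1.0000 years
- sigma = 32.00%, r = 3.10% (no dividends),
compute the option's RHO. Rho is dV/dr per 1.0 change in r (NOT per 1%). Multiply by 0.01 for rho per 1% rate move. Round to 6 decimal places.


Answer: Rho = 4.757396

Derivation:
d1 = 0.1249292799; d2 = -0.1950707201
phi(d1) = 0.3958411852; exp(-qT) = 1.0000000000; exp(-rT) = 0.9694755731
N(d2) = 0.4226687921
Rho = K*T*exp(-rT)*N(d2) = 11.6100 * 1.0000 * 0.9694755731 * 0.4226687921 = 4.757396


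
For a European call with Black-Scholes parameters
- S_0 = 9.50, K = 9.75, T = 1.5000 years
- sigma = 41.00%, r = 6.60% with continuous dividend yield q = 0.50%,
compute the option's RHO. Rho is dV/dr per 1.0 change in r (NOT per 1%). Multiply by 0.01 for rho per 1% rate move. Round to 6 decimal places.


Answer: Rho = 5.987550

Derivation:
d1 = 0.3815618238; d2 = -0.1205835735
phi(d1) = 0.3709332151; exp(-qT) = 0.9925280548; exp(-rT) = 0.9057427080
N(d2) = 0.4520104402
Rho = K*T*exp(-rT)*N(d2) = 9.7500 * 1.5000 * 0.9057427080 * 0.4520104402 = 5.987550


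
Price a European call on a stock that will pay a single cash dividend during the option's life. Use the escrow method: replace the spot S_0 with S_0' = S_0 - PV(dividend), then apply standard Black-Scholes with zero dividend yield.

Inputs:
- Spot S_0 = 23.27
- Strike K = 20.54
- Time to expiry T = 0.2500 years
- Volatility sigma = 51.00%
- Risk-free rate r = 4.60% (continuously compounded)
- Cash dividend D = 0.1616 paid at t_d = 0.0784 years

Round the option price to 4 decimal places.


PV(D) = D * exp(-r * t_d) = 0.1616 * 0.99640010 = 0.16101826
S_0' = S_0 - PV(D) = 23.2700 - 0.16101826 = 23.10898174
d1 = (ln(S_0'/K) + (r + sigma^2/2)*T) / (sigma*sqrt(T)) = 0.63474376
d2 = d1 - sigma*sqrt(T) = 0.37974376
exp(-rT) = 0.98856587
N(d1) = 0.73720222; N(d2) = 0.64793218
C = S_0' * N(d1) - K * exp(-rT) * N(d2) = 23.10898174 * 0.73720222 - 20.5400 * 0.98856587 * 0.64793218 = 3.8796

Answer: Price = 3.8796


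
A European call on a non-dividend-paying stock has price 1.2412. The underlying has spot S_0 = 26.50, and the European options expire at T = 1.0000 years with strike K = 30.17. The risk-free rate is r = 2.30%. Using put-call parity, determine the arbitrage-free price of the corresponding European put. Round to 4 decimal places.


Put-call parity: C - P = S_0 * exp(-qT) - K * exp(-rT).
S_0 * exp(-qT) = 26.5000 * 1.00000000 = 26.50000000
K * exp(-rT) = 30.1700 * 0.97726248 = 29.48400914
P = C - S*exp(-qT) + K*exp(-rT)
P = 1.2412 - 26.50000000 + 29.48400914 = 4.2252

Answer: Put price = 4.2252


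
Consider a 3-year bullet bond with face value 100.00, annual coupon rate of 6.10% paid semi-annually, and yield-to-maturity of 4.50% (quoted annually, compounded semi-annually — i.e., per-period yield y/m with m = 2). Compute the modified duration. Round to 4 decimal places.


Answer: Modified duration = 2.7305

Derivation:
Coupon per period c = face * coupon_rate / m = 3.050000
Periods per year m = 2; per-period yield y/m = 0.022500
Number of cashflows N = 6
Cashflows (t years, CF_t, discount factor 1/(1+y/m)^(m*t), PV):
  t = 0.5000: CF_t = 3.050000, DF = 0.977995, PV = 2.982885
  t = 1.0000: CF_t = 3.050000, DF = 0.956474, PV = 2.917247
  t = 1.5000: CF_t = 3.050000, DF = 0.935427, PV = 2.853053
  t = 2.0000: CF_t = 3.050000, DF = 0.914843, PV = 2.790272
  t = 2.5000: CF_t = 3.050000, DF = 0.894712, PV = 2.728873
  t = 3.0000: CF_t = 103.050000, DF = 0.875024, PV = 90.171251
Price P = sum_t PV_t = 104.443581
First compute Macaulay numerator sum_t t * PV_t:
  t * PV_t at t = 0.5000: 1.491443
  t * PV_t at t = 1.0000: 2.917247
  t * PV_t at t = 1.5000: 4.279580
  t * PV_t at t = 2.0000: 5.580544
  t * PV_t at t = 2.5000: 6.822181
  t * PV_t at t = 3.0000: 270.513754
Macaulay duration D = 291.604749 / 104.443581 = 2.791983
Modified duration = D / (1 + y/m) = 2.791983 / (1 + 0.022500) = 2.730546


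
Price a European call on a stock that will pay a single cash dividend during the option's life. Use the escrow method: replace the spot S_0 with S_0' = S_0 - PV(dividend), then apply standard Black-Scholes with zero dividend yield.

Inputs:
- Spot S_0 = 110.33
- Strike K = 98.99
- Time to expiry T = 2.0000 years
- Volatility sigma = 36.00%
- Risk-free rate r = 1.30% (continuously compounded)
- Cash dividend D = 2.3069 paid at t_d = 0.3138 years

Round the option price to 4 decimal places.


Answer: Price = 26.8315

Derivation:
PV(D) = D * exp(-r * t_d) = 2.3069 * 0.99592891 = 2.29750840
S_0' = S_0 - PV(D) = 110.3300 - 2.29750840 = 108.03249160
d1 = (ln(S_0'/K) + (r + sigma^2/2)*T) / (sigma*sqrt(T)) = 0.47732299
d2 = d1 - sigma*sqrt(T) = -0.03179389
exp(-rT) = 0.97433509
N(d1) = 0.68343393; N(d2) = 0.48731821
C = S_0' * N(d1) - K * exp(-rT) * N(d2) = 108.03249160 * 0.68343393 - 98.9900 * 0.97433509 * 0.48731821 = 26.8315


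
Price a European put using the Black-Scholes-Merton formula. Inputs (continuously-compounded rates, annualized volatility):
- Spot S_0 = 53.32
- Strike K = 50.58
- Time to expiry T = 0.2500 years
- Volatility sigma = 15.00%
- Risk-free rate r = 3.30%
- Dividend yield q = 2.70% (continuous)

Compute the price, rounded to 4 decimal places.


Answer: Price = 0.5306

Derivation:
d1 = (ln(S/K) + (r - q + 0.5*sigma^2) * T) / (sigma * sqrt(T)) = 0.76090339
d2 = d1 - sigma * sqrt(T) = 0.68590339
exp(-rT) = 0.99178394; exp(-qT) = 0.99327273
P = K * exp(-rT) * N(-d2) - S_0 * exp(-qT) * N(-d1)
N(-d1) = 0.22335739; N(-d2) = 0.24638702
P = 50.5800 * 0.99178394 * 0.24638702 - 53.3200 * 0.99327273 * 0.22335739 = 0.5306


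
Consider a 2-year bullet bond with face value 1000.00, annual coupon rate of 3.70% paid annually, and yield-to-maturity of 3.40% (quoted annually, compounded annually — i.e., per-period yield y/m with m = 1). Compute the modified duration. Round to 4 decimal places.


Coupon per period c = face * coupon_rate / m = 37.000000
Periods per year m = 1; per-period yield y/m = 0.034000
Number of cashflows N = 2
Cashflows (t years, CF_t, discount factor 1/(1+y/m)^(m*t), PV):
  t = 1.0000: CF_t = 37.000000, DF = 0.967118, PV = 35.783366
  t = 2.0000: CF_t = 1037.000000, DF = 0.935317, PV = 969.923940
Price P = sum_t PV_t = 1005.707306
First compute Macaulay numerator sum_t t * PV_t:
  t * PV_t at t = 1.0000: 35.783366
  t * PV_t at t = 2.0000: 1939.847880
Macaulay duration D = 1975.631246 / 1005.707306 = 1.964420
Modified duration = D / (1 + y/m) = 1.964420 / (1 + 0.034000) = 1.899826

Answer: Modified duration = 1.8998


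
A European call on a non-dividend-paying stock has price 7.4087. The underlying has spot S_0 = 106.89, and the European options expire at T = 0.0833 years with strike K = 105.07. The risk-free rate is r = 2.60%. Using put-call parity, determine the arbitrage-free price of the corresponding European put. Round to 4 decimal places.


Answer: Put price = 5.3614

Derivation:
Put-call parity: C - P = S_0 * exp(-qT) - K * exp(-rT).
S_0 * exp(-qT) = 106.8900 * 1.00000000 = 106.89000000
K * exp(-rT) = 105.0700 * 0.99783654 = 104.84268564
P = C - S*exp(-qT) + K*exp(-rT)
P = 7.4087 - 106.89000000 + 104.84268564 = 5.3614


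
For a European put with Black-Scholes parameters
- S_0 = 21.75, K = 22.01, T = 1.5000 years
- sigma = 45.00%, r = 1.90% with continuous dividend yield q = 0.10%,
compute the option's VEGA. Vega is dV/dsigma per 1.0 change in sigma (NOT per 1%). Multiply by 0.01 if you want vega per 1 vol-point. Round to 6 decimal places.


d1 = 0.3029961875; d2 = -0.2481390047
phi(d1) = 0.3810434463; exp(-qT) = 0.9985011244; exp(-rT) = 0.9719022941
Vega = S * exp(-qT) * phi(d1) * sqrt(T) = 21.7500 * 0.9985011244 * 0.3810434463 * 1.2247448714 = 10.135098

Answer: Vega = 10.135098


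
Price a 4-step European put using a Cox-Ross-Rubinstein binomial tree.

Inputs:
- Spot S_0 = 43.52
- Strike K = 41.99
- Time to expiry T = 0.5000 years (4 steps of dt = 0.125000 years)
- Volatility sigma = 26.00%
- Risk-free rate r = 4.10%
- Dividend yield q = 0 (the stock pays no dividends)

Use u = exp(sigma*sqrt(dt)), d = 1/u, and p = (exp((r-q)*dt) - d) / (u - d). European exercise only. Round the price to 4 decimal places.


dt = T/N = 0.125000
u = exp(sigma*sqrt(dt)) = 1.096281; d = 1/u = 0.912175
p = (exp((r-q)*dt) - d) / (u - d) = 0.504944
Discount per step: exp(-r*dt) = 0.994888
Stock lattice S(k, i) with i counting down-moves:
  k=0: S(0,0) = 43.5200
  k=1: S(1,0) = 47.7102; S(1,1) = 39.6978
  k=2: S(2,0) = 52.3038; S(2,1) = 43.5200; S(2,2) = 36.2114
  k=3: S(3,0) = 57.3396; S(3,1) = 47.7102; S(3,2) = 39.6978; S(3,3) = 33.0311
  k=4: S(4,0) = 62.8604; S(4,1) = 52.3038; S(4,2) = 43.5200; S(4,3) = 36.2114; S(4,4) = 30.1301
Terminal payoffs V(N, i) = max(K - S_T, 0):
  V(4,0) = 0.000000; V(4,1) = 0.000000; V(4,2) = 0.000000; V(4,3) = 5.778642; V(4,4) = 11.859888
Backward induction: V(k, i) = exp(-r*dt) * [p * V(k+1, i) + (1-p) * V(k+1, i+1)].
  V(3,0) = exp(-r*dt) * [p*0.000000 + (1-p)*0.000000] = 0.000000
  V(3,1) = exp(-r*dt) * [p*0.000000 + (1-p)*0.000000] = 0.000000
  V(3,2) = exp(-r*dt) * [p*0.000000 + (1-p)*5.778642] = 2.846129
  V(3,3) = exp(-r*dt) * [p*5.778642 + (1-p)*11.859888] = 8.744271
  V(2,0) = exp(-r*dt) * [p*0.000000 + (1-p)*0.000000] = 0.000000
  V(2,1) = exp(-r*dt) * [p*0.000000 + (1-p)*2.846129] = 1.401791
  V(2,2) = exp(-r*dt) * [p*2.846129 + (1-p)*8.744271] = 5.736566
  V(1,0) = exp(-r*dt) * [p*0.000000 + (1-p)*1.401791] = 0.690418
  V(1,1) = exp(-r*dt) * [p*1.401791 + (1-p)*5.736566] = 3.529613
  V(0,0) = exp(-r*dt) * [p*0.690418 + (1-p)*3.529613] = 2.085265

Answer: Price = V(0,0) = 2.0853


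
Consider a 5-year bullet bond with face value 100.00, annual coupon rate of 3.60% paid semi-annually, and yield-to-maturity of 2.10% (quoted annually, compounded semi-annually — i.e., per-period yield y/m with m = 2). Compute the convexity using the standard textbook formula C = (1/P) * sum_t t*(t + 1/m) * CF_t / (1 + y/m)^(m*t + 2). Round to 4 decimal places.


Coupon per period c = face * coupon_rate / m = 1.800000
Periods per year m = 2; per-period yield y/m = 0.010500
Number of cashflows N = 10
Cashflows (t years, CF_t, discount factor 1/(1+y/m)^(m*t), PV):
  t = 0.5000: CF_t = 1.800000, DF = 0.989609, PV = 1.781296
  t = 1.0000: CF_t = 1.800000, DF = 0.979326, PV = 1.762787
  t = 1.5000: CF_t = 1.800000, DF = 0.969150, PV = 1.744470
  t = 2.0000: CF_t = 1.800000, DF = 0.959080, PV = 1.726344
  t = 2.5000: CF_t = 1.800000, DF = 0.949114, PV = 1.708405
  t = 3.0000: CF_t = 1.800000, DF = 0.939252, PV = 1.690653
  t = 3.5000: CF_t = 1.800000, DF = 0.929492, PV = 1.673086
  t = 4.0000: CF_t = 1.800000, DF = 0.919834, PV = 1.655701
  t = 4.5000: CF_t = 1.800000, DF = 0.910276, PV = 1.638497
  t = 5.0000: CF_t = 101.800000, DF = 0.900818, PV = 91.703223
Price P = sum_t PV_t = 107.084463
Convexity numerator sum_t t*(t + 1/m) * CF_t / (1+y/m)^(m*t + 2):
  t = 0.5000: term = 0.872235
  t = 1.0000: term = 2.589515
  t = 1.5000: term = 5.125216
  t = 2.0000: term = 8.453267
  t = 2.5000: term = 12.548145
  t = 3.0000: term = 17.384863
  t = 3.5000: term = 22.938958
  t = 4.0000: term = 29.186487
  t = 4.5000: term = 36.104017
  t = 5.0000: term = 2469.702592
Convexity = (1/P) * sum = 2604.905296 / 107.084463 = 24.325707

Answer: Convexity = 24.3257


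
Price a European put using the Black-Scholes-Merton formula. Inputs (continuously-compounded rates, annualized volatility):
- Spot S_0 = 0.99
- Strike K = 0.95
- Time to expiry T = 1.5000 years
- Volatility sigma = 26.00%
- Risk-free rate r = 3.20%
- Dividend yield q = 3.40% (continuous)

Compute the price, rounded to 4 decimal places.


Answer: Price = 0.1000

Derivation:
d1 = (ln(S/K) + (r - q + 0.5*sigma^2) * T) / (sigma * sqrt(T)) = 0.27931393
d2 = d1 - sigma * sqrt(T) = -0.03911974
exp(-rT) = 0.95313379; exp(-qT) = 0.95027867
P = K * exp(-rT) * N(-d2) - S_0 * exp(-qT) * N(-d1)
N(-d1) = 0.39000196; N(-d2) = 0.51560254
P = 0.9500 * 0.95313379 * 0.51560254 - 0.9900 * 0.95027867 * 0.39000196 = 0.1000


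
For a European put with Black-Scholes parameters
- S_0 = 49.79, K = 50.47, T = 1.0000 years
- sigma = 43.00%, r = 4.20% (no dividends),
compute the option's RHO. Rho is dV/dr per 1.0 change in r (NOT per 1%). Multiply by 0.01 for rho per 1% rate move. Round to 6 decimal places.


d1 = 0.2811280472; d2 = -0.1488719528
phi(d1) = 0.3834849040; exp(-qT) = 1.0000000000; exp(-rT) = 0.9588697806
N(-d2) = 0.5591726635
Rho = -K*T*exp(-rT)*N(-d2) = -50.4700 * 1.0000 * 0.9588697806 * 0.5591726635 = -27.060690

Answer: Rho = -27.060690


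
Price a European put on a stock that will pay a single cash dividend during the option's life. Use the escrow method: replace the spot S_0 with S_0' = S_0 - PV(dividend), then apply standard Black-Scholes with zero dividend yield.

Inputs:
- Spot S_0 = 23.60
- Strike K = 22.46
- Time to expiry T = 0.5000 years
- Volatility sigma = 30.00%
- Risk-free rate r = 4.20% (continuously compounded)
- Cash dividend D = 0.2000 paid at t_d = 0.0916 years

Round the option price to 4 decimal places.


PV(D) = D * exp(-r * t_d) = 0.2000 * 0.99616019 = 0.19923204
S_0' = S_0 - PV(D) = 23.6000 - 0.19923204 = 23.40076796
d1 = (ln(S_0'/K) + (r + sigma^2/2)*T) / (sigma*sqrt(T)) = 0.39849187
d2 = d1 - sigma*sqrt(T) = 0.18635984
exp(-rT) = 0.97921896
N(-d1) = 0.34513382; N(-d2) = 0.42608129
P = K * exp(-rT) * N(-d2) - S_0' * N(-d1) = 22.4600 * 0.97921896 * 0.42608129 - 23.40076796 * 0.34513382 = 1.2945

Answer: Price = 1.2945


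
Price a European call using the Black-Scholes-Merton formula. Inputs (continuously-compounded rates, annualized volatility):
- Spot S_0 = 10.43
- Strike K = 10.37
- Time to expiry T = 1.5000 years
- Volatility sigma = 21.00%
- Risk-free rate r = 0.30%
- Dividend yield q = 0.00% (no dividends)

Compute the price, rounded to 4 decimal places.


Answer: Price = 1.1159

Derivation:
d1 = (ln(S/K) + (r - q + 0.5*sigma^2) * T) / (sigma * sqrt(T)) = 0.16852585
d2 = d1 - sigma * sqrt(T) = -0.08867057
exp(-rT) = 0.99551011; exp(-qT) = 1.00000000
C = S_0 * exp(-qT) * N(d1) - K * exp(-rT) * N(d2)
N(d1) = 0.56691520; N(d2) = 0.46467186
C = 10.4300 * 1.00000000 * 0.56691520 - 10.3700 * 0.99551011 * 0.46467186 = 1.1159


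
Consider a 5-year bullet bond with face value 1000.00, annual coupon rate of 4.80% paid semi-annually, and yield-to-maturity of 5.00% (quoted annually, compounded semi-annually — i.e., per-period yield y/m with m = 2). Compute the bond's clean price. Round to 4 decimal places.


Coupon per period c = face * coupon_rate / m = 24.000000
Periods per year m = 2; per-period yield y/m = 0.025000
Number of cashflows N = 10
Cashflows (t years, CF_t, discount factor 1/(1+y/m)^(m*t), PV):
  t = 0.5000: CF_t = 24.000000, DF = 0.975610, PV = 23.414634
  t = 1.0000: CF_t = 24.000000, DF = 0.951814, PV = 22.843546
  t = 1.5000: CF_t = 24.000000, DF = 0.928599, PV = 22.286386
  t = 2.0000: CF_t = 24.000000, DF = 0.905951, PV = 21.742815
  t = 2.5000: CF_t = 24.000000, DF = 0.883854, PV = 21.212503
  t = 3.0000: CF_t = 24.000000, DF = 0.862297, PV = 20.695125
  t = 3.5000: CF_t = 24.000000, DF = 0.841265, PV = 20.190366
  t = 4.0000: CF_t = 24.000000, DF = 0.820747, PV = 19.697918
  t = 4.5000: CF_t = 24.000000, DF = 0.800728, PV = 19.217481
  t = 5.0000: CF_t = 1024.000000, DF = 0.781198, PV = 799.947163
Price P = sum_t PV_t = 991.247936

Answer: Price = 991.2479


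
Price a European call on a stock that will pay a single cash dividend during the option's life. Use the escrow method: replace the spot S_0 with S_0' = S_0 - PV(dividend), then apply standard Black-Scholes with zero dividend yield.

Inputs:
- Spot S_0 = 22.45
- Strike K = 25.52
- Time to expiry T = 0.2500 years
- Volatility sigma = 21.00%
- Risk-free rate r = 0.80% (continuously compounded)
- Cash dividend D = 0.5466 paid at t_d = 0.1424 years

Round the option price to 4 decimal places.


Answer: Price = 0.0839

Derivation:
PV(D) = D * exp(-r * t_d) = 0.5466 * 0.99886145 = 0.54597767
S_0' = S_0 - PV(D) = 22.4500 - 0.54597767 = 21.90402233
d1 = (ln(S_0'/K) + (r + sigma^2/2)*T) / (sigma*sqrt(T)) = -1.38361591
d2 = d1 - sigma*sqrt(T) = -1.48861591
exp(-rT) = 0.99800200
N(d1) = 0.08323805; N(d2) = 0.06829427
C = S_0' * N(d1) - K * exp(-rT) * N(d2) = 21.90402233 * 0.08323805 - 25.5200 * 0.99800200 * 0.06829427 = 0.0839


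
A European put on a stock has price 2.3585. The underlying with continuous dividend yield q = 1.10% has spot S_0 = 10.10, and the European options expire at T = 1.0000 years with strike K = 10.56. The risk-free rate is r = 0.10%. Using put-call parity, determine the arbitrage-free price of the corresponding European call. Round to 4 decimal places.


Put-call parity: C - P = S_0 * exp(-qT) - K * exp(-rT).
S_0 * exp(-qT) = 10.1000 * 0.98906028 = 9.98950882
K * exp(-rT) = 10.5600 * 0.99900050 = 10.54944528
C = P + S*exp(-qT) - K*exp(-rT)
C = 2.3585 + 9.98950882 - 10.54944528 = 1.7986

Answer: Call price = 1.7986


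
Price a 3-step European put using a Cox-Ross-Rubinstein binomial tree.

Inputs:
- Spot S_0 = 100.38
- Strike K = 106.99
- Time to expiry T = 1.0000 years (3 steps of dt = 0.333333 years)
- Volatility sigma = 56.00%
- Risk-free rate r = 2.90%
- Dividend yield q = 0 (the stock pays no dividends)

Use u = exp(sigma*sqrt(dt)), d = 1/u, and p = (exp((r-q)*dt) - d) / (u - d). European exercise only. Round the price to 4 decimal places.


dt = T/N = 0.333333
u = exp(sigma*sqrt(dt)) = 1.381702; d = 1/u = 0.723745
p = (exp((r-q)*dt) - d) / (u - d) = 0.434631
Discount per step: exp(-r*dt) = 0.990380
Stock lattice S(k, i) with i counting down-moves:
  k=0: S(0,0) = 100.3800
  k=1: S(1,0) = 138.6953; S(1,1) = 72.6495
  k=2: S(2,0) = 191.6355; S(2,1) = 100.3800; S(2,2) = 52.5797
  k=3: S(3,0) = 264.7832; S(3,1) = 138.6953; S(3,2) = 72.6495; S(3,3) = 38.0543
Terminal payoffs V(N, i) = max(K - S_T, 0):
  V(3,0) = 0.000000; V(3,1) = 0.000000; V(3,2) = 34.340476; V(3,3) = 68.935683
Backward induction: V(k, i) = exp(-r*dt) * [p * V(k+1, i) + (1-p) * V(k+1, i+1)].
  V(2,0) = exp(-r*dt) * [p*0.000000 + (1-p)*0.000000] = 0.000000
  V(2,1) = exp(-r*dt) * [p*0.000000 + (1-p)*34.340476] = 19.228267
  V(2,2) = exp(-r*dt) * [p*34.340476 + (1-p)*68.935683] = 53.381016
  V(1,0) = exp(-r*dt) * [p*0.000000 + (1-p)*19.228267] = 10.766486
  V(1,1) = exp(-r*dt) * [p*19.228267 + (1-p)*53.381016] = 38.166442
  V(0,0) = exp(-r*dt) * [p*10.766486 + (1-p)*38.166442] = 26.004972

Answer: Price = V(0,0) = 26.0050


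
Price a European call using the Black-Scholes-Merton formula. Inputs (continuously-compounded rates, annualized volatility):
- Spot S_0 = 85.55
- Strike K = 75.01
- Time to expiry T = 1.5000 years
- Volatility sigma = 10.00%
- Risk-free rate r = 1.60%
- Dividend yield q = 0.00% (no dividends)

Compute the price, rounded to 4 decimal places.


Answer: Price = 12.7890

Derivation:
d1 = (ln(S/K) + (r - q + 0.5*sigma^2) * T) / (sigma * sqrt(T)) = 1.33072255
d2 = d1 - sigma * sqrt(T) = 1.20824807
exp(-rT) = 0.97628571; exp(-qT) = 1.00000000
C = S_0 * exp(-qT) * N(d1) - K * exp(-rT) * N(d2)
N(d1) = 0.90835984; N(d2) = 0.88652407
C = 85.5500 * 1.00000000 * 0.90835984 - 75.0100 * 0.97628571 * 0.88652407 = 12.7890


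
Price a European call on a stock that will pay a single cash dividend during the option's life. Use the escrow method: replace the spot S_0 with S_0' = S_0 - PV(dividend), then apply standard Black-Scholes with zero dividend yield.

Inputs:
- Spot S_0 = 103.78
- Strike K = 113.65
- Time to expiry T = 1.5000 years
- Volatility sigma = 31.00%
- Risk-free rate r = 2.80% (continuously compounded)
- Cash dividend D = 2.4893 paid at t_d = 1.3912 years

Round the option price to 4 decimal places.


Answer: Price = 12.3232

Derivation:
PV(D) = D * exp(-r * t_d) = 2.4893 * 0.96179534 = 2.39419713
S_0' = S_0 - PV(D) = 103.7800 - 2.39419713 = 101.38580287
d1 = (ln(S_0'/K) + (r + sigma^2/2)*T) / (sigma*sqrt(T)) = -0.00030416
d2 = d1 - sigma*sqrt(T) = -0.37997507
exp(-rT) = 0.95886978
N(d1) = 0.49987866; N(d2) = 0.35198196
C = S_0' * N(d1) - K * exp(-rT) * N(d2) = 101.38580287 * 0.49987866 - 113.6500 * 0.95886978 * 0.35198196 = 12.3232
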